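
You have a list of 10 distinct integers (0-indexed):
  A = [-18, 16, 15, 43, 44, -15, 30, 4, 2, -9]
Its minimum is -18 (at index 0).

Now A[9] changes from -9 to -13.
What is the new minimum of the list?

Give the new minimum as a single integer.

Old min = -18 (at index 0)
Change: A[9] -9 -> -13
Changed element was NOT the old min.
  New min = min(old_min, new_val) = min(-18, -13) = -18

Answer: -18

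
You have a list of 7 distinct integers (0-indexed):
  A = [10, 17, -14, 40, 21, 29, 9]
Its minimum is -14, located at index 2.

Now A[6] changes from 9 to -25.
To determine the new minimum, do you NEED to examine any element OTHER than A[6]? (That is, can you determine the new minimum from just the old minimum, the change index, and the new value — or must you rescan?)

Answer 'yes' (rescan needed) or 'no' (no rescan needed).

Old min = -14 at index 2
Change at index 6: 9 -> -25
Index 6 was NOT the min. New min = min(-14, -25). No rescan of other elements needed.
Needs rescan: no

Answer: no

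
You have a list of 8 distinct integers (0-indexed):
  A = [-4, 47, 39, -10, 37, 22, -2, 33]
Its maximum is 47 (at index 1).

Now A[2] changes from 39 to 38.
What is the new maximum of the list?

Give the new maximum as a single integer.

Old max = 47 (at index 1)
Change: A[2] 39 -> 38
Changed element was NOT the old max.
  New max = max(old_max, new_val) = max(47, 38) = 47

Answer: 47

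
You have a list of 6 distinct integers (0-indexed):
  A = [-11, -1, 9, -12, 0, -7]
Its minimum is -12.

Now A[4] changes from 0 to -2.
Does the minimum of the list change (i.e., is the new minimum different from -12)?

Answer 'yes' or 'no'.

Old min = -12
Change: A[4] 0 -> -2
Changed element was NOT the min; min changes only if -2 < -12.
New min = -12; changed? no

Answer: no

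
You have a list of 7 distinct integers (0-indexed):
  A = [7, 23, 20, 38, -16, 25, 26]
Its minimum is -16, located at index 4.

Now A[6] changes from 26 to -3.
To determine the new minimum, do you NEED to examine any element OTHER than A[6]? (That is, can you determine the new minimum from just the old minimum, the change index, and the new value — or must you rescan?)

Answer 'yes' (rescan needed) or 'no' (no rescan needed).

Answer: no

Derivation:
Old min = -16 at index 4
Change at index 6: 26 -> -3
Index 6 was NOT the min. New min = min(-16, -3). No rescan of other elements needed.
Needs rescan: no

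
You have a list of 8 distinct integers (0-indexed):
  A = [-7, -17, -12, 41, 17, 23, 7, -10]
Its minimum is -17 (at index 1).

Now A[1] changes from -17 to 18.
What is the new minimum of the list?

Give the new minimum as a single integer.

Old min = -17 (at index 1)
Change: A[1] -17 -> 18
Changed element WAS the min. Need to check: is 18 still <= all others?
  Min of remaining elements: -12
  New min = min(18, -12) = -12

Answer: -12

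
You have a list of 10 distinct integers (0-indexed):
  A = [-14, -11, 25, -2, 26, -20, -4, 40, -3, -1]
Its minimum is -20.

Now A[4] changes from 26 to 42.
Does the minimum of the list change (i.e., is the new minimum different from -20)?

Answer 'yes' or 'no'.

Old min = -20
Change: A[4] 26 -> 42
Changed element was NOT the min; min changes only if 42 < -20.
New min = -20; changed? no

Answer: no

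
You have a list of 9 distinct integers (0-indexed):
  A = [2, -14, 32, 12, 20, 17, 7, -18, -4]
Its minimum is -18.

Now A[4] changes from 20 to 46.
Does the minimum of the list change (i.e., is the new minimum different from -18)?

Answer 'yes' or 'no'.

Old min = -18
Change: A[4] 20 -> 46
Changed element was NOT the min; min changes only if 46 < -18.
New min = -18; changed? no

Answer: no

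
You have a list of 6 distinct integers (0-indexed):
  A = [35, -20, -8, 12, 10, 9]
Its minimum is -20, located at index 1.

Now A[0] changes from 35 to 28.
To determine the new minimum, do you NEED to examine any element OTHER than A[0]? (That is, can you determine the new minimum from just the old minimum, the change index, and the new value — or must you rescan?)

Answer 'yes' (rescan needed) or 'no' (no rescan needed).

Old min = -20 at index 1
Change at index 0: 35 -> 28
Index 0 was NOT the min. New min = min(-20, 28). No rescan of other elements needed.
Needs rescan: no

Answer: no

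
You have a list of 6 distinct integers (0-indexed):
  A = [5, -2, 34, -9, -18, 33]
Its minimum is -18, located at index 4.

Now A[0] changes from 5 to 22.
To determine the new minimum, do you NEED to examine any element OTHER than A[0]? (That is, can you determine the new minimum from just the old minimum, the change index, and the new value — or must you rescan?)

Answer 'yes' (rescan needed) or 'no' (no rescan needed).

Old min = -18 at index 4
Change at index 0: 5 -> 22
Index 0 was NOT the min. New min = min(-18, 22). No rescan of other elements needed.
Needs rescan: no

Answer: no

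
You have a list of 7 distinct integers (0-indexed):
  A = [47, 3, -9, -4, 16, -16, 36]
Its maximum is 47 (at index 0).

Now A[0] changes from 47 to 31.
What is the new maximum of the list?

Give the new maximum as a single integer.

Old max = 47 (at index 0)
Change: A[0] 47 -> 31
Changed element WAS the max -> may need rescan.
  Max of remaining elements: 36
  New max = max(31, 36) = 36

Answer: 36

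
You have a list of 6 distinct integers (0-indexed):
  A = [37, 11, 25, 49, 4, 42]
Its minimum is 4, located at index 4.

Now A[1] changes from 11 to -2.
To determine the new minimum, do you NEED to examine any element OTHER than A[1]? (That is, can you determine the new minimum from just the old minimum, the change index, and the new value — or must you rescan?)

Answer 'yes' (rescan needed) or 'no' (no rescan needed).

Answer: no

Derivation:
Old min = 4 at index 4
Change at index 1: 11 -> -2
Index 1 was NOT the min. New min = min(4, -2). No rescan of other elements needed.
Needs rescan: no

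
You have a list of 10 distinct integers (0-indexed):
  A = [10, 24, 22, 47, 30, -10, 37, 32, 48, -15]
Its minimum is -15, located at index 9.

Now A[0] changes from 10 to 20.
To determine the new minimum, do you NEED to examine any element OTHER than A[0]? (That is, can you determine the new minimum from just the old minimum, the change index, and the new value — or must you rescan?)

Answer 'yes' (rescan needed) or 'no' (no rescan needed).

Answer: no

Derivation:
Old min = -15 at index 9
Change at index 0: 10 -> 20
Index 0 was NOT the min. New min = min(-15, 20). No rescan of other elements needed.
Needs rescan: no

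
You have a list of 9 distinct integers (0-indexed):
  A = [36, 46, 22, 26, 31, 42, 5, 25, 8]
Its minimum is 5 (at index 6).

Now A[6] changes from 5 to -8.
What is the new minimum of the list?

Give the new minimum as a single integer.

Answer: -8

Derivation:
Old min = 5 (at index 6)
Change: A[6] 5 -> -8
Changed element WAS the min. Need to check: is -8 still <= all others?
  Min of remaining elements: 8
  New min = min(-8, 8) = -8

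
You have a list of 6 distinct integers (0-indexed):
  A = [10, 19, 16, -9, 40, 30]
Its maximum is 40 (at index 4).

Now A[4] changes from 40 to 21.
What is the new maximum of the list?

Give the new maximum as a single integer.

Answer: 30

Derivation:
Old max = 40 (at index 4)
Change: A[4] 40 -> 21
Changed element WAS the max -> may need rescan.
  Max of remaining elements: 30
  New max = max(21, 30) = 30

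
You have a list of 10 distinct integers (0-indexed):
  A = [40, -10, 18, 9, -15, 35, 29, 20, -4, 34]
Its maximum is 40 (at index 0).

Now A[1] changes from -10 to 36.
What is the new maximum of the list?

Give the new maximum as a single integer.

Old max = 40 (at index 0)
Change: A[1] -10 -> 36
Changed element was NOT the old max.
  New max = max(old_max, new_val) = max(40, 36) = 40

Answer: 40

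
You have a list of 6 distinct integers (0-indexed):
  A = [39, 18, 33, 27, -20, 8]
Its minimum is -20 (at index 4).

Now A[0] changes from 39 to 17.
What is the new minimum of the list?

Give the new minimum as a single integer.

Answer: -20

Derivation:
Old min = -20 (at index 4)
Change: A[0] 39 -> 17
Changed element was NOT the old min.
  New min = min(old_min, new_val) = min(-20, 17) = -20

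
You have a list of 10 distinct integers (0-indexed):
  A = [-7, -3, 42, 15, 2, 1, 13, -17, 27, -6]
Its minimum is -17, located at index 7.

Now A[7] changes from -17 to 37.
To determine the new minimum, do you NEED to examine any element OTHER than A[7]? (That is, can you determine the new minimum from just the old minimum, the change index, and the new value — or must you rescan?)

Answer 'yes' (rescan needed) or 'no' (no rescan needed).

Old min = -17 at index 7
Change at index 7: -17 -> 37
Index 7 WAS the min and new value 37 > old min -17. Must rescan other elements to find the new min.
Needs rescan: yes

Answer: yes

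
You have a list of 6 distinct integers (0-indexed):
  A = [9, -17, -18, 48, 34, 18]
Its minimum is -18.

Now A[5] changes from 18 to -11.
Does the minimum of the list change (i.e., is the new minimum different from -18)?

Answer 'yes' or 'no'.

Old min = -18
Change: A[5] 18 -> -11
Changed element was NOT the min; min changes only if -11 < -18.
New min = -18; changed? no

Answer: no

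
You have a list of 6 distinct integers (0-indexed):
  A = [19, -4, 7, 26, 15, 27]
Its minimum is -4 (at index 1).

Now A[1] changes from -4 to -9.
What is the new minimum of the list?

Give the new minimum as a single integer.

Old min = -4 (at index 1)
Change: A[1] -4 -> -9
Changed element WAS the min. Need to check: is -9 still <= all others?
  Min of remaining elements: 7
  New min = min(-9, 7) = -9

Answer: -9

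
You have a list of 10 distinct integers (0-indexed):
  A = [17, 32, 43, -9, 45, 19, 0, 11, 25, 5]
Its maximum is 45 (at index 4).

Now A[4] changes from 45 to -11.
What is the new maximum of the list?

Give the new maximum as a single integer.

Answer: 43

Derivation:
Old max = 45 (at index 4)
Change: A[4] 45 -> -11
Changed element WAS the max -> may need rescan.
  Max of remaining elements: 43
  New max = max(-11, 43) = 43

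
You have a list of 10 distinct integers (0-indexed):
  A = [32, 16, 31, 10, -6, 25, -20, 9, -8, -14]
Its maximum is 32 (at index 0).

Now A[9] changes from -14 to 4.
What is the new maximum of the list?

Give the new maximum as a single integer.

Answer: 32

Derivation:
Old max = 32 (at index 0)
Change: A[9] -14 -> 4
Changed element was NOT the old max.
  New max = max(old_max, new_val) = max(32, 4) = 32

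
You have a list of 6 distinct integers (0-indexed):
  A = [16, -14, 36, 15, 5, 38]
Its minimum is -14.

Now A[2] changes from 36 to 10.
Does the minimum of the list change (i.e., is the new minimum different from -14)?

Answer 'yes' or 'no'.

Old min = -14
Change: A[2] 36 -> 10
Changed element was NOT the min; min changes only if 10 < -14.
New min = -14; changed? no

Answer: no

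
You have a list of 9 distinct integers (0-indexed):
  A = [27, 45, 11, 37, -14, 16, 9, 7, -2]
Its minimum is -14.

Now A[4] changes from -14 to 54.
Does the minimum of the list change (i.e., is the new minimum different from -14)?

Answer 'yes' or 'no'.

Answer: yes

Derivation:
Old min = -14
Change: A[4] -14 -> 54
Changed element was the min; new min must be rechecked.
New min = -2; changed? yes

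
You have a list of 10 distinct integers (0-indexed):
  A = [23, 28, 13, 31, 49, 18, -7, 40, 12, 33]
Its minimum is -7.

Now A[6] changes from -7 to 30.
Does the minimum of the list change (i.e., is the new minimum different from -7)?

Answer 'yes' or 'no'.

Answer: yes

Derivation:
Old min = -7
Change: A[6] -7 -> 30
Changed element was the min; new min must be rechecked.
New min = 12; changed? yes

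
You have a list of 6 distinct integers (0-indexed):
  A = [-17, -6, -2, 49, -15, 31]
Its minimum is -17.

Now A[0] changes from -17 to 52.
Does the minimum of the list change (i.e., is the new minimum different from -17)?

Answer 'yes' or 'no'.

Old min = -17
Change: A[0] -17 -> 52
Changed element was the min; new min must be rechecked.
New min = -15; changed? yes

Answer: yes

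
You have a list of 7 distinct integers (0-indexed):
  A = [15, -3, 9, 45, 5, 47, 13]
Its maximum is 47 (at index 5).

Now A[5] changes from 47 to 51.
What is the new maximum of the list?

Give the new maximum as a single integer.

Answer: 51

Derivation:
Old max = 47 (at index 5)
Change: A[5] 47 -> 51
Changed element WAS the max -> may need rescan.
  Max of remaining elements: 45
  New max = max(51, 45) = 51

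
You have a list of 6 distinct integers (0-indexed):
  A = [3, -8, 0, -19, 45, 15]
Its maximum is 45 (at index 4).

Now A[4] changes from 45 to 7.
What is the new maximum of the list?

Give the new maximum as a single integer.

Old max = 45 (at index 4)
Change: A[4] 45 -> 7
Changed element WAS the max -> may need rescan.
  Max of remaining elements: 15
  New max = max(7, 15) = 15

Answer: 15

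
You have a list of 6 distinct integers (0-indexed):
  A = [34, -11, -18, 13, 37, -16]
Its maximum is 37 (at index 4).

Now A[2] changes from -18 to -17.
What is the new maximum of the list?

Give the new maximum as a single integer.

Answer: 37

Derivation:
Old max = 37 (at index 4)
Change: A[2] -18 -> -17
Changed element was NOT the old max.
  New max = max(old_max, new_val) = max(37, -17) = 37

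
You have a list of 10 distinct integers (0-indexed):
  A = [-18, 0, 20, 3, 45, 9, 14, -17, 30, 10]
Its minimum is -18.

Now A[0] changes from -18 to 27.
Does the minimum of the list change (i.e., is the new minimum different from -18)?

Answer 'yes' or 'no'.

Old min = -18
Change: A[0] -18 -> 27
Changed element was the min; new min must be rechecked.
New min = -17; changed? yes

Answer: yes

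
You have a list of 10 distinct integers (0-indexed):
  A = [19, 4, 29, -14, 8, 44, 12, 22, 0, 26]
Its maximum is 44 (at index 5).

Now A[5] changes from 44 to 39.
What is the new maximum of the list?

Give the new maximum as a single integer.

Old max = 44 (at index 5)
Change: A[5] 44 -> 39
Changed element WAS the max -> may need rescan.
  Max of remaining elements: 29
  New max = max(39, 29) = 39

Answer: 39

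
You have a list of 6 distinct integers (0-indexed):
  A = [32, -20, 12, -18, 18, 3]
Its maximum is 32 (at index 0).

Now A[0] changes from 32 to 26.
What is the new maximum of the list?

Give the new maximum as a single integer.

Old max = 32 (at index 0)
Change: A[0] 32 -> 26
Changed element WAS the max -> may need rescan.
  Max of remaining elements: 18
  New max = max(26, 18) = 26

Answer: 26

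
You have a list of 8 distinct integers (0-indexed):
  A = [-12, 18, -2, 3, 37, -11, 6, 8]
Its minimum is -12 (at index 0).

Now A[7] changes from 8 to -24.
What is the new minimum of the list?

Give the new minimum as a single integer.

Old min = -12 (at index 0)
Change: A[7] 8 -> -24
Changed element was NOT the old min.
  New min = min(old_min, new_val) = min(-12, -24) = -24

Answer: -24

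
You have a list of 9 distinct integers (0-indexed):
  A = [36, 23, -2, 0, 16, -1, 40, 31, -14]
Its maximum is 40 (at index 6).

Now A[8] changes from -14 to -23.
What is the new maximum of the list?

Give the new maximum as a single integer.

Answer: 40

Derivation:
Old max = 40 (at index 6)
Change: A[8] -14 -> -23
Changed element was NOT the old max.
  New max = max(old_max, new_val) = max(40, -23) = 40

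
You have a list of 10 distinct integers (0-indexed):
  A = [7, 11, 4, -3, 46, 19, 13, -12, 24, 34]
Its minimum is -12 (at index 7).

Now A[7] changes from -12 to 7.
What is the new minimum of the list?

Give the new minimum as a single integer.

Old min = -12 (at index 7)
Change: A[7] -12 -> 7
Changed element WAS the min. Need to check: is 7 still <= all others?
  Min of remaining elements: -3
  New min = min(7, -3) = -3

Answer: -3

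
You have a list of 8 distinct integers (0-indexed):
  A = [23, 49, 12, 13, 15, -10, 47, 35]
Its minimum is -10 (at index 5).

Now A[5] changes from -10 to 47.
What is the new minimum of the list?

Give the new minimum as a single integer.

Answer: 12

Derivation:
Old min = -10 (at index 5)
Change: A[5] -10 -> 47
Changed element WAS the min. Need to check: is 47 still <= all others?
  Min of remaining elements: 12
  New min = min(47, 12) = 12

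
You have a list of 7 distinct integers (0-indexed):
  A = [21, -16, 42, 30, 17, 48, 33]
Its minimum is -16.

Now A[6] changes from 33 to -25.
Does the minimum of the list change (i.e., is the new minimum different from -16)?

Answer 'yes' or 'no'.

Answer: yes

Derivation:
Old min = -16
Change: A[6] 33 -> -25
Changed element was NOT the min; min changes only if -25 < -16.
New min = -25; changed? yes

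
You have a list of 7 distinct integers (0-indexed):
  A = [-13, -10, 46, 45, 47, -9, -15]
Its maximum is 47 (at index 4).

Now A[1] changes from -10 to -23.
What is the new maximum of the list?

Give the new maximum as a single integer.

Answer: 47

Derivation:
Old max = 47 (at index 4)
Change: A[1] -10 -> -23
Changed element was NOT the old max.
  New max = max(old_max, new_val) = max(47, -23) = 47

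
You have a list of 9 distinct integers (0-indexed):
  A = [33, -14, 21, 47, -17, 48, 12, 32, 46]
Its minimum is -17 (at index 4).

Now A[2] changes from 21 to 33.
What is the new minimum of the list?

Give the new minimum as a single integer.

Old min = -17 (at index 4)
Change: A[2] 21 -> 33
Changed element was NOT the old min.
  New min = min(old_min, new_val) = min(-17, 33) = -17

Answer: -17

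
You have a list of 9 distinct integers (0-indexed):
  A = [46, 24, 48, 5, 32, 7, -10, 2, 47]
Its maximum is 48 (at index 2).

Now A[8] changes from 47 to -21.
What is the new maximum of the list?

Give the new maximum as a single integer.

Answer: 48

Derivation:
Old max = 48 (at index 2)
Change: A[8] 47 -> -21
Changed element was NOT the old max.
  New max = max(old_max, new_val) = max(48, -21) = 48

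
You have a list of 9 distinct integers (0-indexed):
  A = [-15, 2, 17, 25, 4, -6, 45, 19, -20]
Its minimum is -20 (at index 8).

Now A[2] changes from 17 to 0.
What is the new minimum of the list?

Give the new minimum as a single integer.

Answer: -20

Derivation:
Old min = -20 (at index 8)
Change: A[2] 17 -> 0
Changed element was NOT the old min.
  New min = min(old_min, new_val) = min(-20, 0) = -20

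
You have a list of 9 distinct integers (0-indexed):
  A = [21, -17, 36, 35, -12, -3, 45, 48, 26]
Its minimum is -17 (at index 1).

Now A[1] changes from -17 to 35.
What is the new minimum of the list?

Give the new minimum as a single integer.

Answer: -12

Derivation:
Old min = -17 (at index 1)
Change: A[1] -17 -> 35
Changed element WAS the min. Need to check: is 35 still <= all others?
  Min of remaining elements: -12
  New min = min(35, -12) = -12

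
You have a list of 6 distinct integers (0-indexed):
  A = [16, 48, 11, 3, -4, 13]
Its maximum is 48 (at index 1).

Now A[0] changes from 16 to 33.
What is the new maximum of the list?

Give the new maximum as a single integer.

Old max = 48 (at index 1)
Change: A[0] 16 -> 33
Changed element was NOT the old max.
  New max = max(old_max, new_val) = max(48, 33) = 48

Answer: 48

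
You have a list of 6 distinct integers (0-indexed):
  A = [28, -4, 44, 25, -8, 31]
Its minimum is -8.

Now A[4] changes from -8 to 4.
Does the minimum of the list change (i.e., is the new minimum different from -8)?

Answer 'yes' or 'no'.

Answer: yes

Derivation:
Old min = -8
Change: A[4] -8 -> 4
Changed element was the min; new min must be rechecked.
New min = -4; changed? yes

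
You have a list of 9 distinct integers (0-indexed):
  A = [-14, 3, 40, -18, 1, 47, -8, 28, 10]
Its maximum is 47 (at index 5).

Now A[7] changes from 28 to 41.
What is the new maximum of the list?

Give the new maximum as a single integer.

Answer: 47

Derivation:
Old max = 47 (at index 5)
Change: A[7] 28 -> 41
Changed element was NOT the old max.
  New max = max(old_max, new_val) = max(47, 41) = 47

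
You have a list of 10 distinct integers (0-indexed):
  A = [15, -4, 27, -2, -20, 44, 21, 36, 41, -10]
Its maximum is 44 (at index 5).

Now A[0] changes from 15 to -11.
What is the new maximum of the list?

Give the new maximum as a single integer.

Old max = 44 (at index 5)
Change: A[0] 15 -> -11
Changed element was NOT the old max.
  New max = max(old_max, new_val) = max(44, -11) = 44

Answer: 44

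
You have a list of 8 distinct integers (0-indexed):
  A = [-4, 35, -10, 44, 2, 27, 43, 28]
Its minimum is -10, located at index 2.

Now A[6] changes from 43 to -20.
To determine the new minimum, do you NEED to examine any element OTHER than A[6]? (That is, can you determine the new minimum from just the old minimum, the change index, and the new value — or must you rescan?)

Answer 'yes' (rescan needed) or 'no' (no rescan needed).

Answer: no

Derivation:
Old min = -10 at index 2
Change at index 6: 43 -> -20
Index 6 was NOT the min. New min = min(-10, -20). No rescan of other elements needed.
Needs rescan: no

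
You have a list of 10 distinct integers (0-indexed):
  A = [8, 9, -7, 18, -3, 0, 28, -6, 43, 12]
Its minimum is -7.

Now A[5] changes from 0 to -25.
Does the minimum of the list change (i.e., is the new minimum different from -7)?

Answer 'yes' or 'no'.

Answer: yes

Derivation:
Old min = -7
Change: A[5] 0 -> -25
Changed element was NOT the min; min changes only if -25 < -7.
New min = -25; changed? yes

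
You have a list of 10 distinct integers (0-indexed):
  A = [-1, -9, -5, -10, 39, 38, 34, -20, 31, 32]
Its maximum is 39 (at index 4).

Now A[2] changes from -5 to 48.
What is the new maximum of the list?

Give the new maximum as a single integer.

Old max = 39 (at index 4)
Change: A[2] -5 -> 48
Changed element was NOT the old max.
  New max = max(old_max, new_val) = max(39, 48) = 48

Answer: 48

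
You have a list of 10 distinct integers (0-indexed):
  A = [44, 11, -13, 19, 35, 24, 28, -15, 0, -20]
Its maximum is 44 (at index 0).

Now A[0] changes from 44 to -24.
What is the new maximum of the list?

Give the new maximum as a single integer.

Old max = 44 (at index 0)
Change: A[0] 44 -> -24
Changed element WAS the max -> may need rescan.
  Max of remaining elements: 35
  New max = max(-24, 35) = 35

Answer: 35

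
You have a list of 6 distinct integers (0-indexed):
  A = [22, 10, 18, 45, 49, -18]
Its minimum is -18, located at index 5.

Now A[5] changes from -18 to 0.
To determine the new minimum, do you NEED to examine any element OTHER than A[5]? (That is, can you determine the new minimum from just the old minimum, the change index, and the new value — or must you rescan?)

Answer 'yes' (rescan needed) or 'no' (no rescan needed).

Old min = -18 at index 5
Change at index 5: -18 -> 0
Index 5 WAS the min and new value 0 > old min -18. Must rescan other elements to find the new min.
Needs rescan: yes

Answer: yes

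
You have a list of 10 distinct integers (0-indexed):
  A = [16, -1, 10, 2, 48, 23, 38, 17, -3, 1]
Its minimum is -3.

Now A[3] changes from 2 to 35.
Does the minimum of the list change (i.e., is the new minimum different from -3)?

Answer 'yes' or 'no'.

Answer: no

Derivation:
Old min = -3
Change: A[3] 2 -> 35
Changed element was NOT the min; min changes only if 35 < -3.
New min = -3; changed? no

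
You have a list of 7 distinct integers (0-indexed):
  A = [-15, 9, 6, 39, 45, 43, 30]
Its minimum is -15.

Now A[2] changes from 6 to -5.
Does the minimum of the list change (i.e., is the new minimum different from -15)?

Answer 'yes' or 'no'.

Answer: no

Derivation:
Old min = -15
Change: A[2] 6 -> -5
Changed element was NOT the min; min changes only if -5 < -15.
New min = -15; changed? no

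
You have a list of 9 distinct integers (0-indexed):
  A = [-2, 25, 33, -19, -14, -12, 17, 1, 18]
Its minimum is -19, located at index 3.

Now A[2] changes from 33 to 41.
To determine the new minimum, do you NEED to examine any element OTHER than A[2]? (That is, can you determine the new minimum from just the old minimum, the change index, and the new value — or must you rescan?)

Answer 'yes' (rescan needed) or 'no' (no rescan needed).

Answer: no

Derivation:
Old min = -19 at index 3
Change at index 2: 33 -> 41
Index 2 was NOT the min. New min = min(-19, 41). No rescan of other elements needed.
Needs rescan: no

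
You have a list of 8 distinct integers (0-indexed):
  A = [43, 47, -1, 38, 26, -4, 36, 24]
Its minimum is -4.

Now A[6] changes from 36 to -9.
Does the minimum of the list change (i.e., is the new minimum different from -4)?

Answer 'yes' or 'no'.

Old min = -4
Change: A[6] 36 -> -9
Changed element was NOT the min; min changes only if -9 < -4.
New min = -9; changed? yes

Answer: yes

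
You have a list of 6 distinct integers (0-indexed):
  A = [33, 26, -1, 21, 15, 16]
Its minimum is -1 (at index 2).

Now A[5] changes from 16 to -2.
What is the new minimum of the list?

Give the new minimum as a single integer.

Old min = -1 (at index 2)
Change: A[5] 16 -> -2
Changed element was NOT the old min.
  New min = min(old_min, new_val) = min(-1, -2) = -2

Answer: -2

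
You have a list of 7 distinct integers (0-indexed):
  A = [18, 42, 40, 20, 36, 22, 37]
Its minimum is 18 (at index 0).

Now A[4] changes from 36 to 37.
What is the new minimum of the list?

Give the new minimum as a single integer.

Old min = 18 (at index 0)
Change: A[4] 36 -> 37
Changed element was NOT the old min.
  New min = min(old_min, new_val) = min(18, 37) = 18

Answer: 18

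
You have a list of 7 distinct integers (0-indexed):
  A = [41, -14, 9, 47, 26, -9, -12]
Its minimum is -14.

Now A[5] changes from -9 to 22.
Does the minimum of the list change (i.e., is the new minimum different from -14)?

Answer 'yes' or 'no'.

Old min = -14
Change: A[5] -9 -> 22
Changed element was NOT the min; min changes only if 22 < -14.
New min = -14; changed? no

Answer: no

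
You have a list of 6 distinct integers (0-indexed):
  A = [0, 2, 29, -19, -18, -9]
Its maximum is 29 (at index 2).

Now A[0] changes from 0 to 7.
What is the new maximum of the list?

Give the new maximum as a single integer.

Old max = 29 (at index 2)
Change: A[0] 0 -> 7
Changed element was NOT the old max.
  New max = max(old_max, new_val) = max(29, 7) = 29

Answer: 29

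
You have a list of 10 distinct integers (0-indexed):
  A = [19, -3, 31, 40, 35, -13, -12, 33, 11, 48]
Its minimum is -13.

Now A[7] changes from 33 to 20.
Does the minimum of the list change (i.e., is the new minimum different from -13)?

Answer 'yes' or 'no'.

Old min = -13
Change: A[7] 33 -> 20
Changed element was NOT the min; min changes only if 20 < -13.
New min = -13; changed? no

Answer: no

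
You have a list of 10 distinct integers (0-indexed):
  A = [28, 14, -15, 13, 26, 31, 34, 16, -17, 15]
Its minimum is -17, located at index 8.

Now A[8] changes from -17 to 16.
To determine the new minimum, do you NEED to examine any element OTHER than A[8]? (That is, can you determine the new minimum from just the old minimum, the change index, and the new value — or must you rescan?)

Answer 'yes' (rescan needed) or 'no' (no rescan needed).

Old min = -17 at index 8
Change at index 8: -17 -> 16
Index 8 WAS the min and new value 16 > old min -17. Must rescan other elements to find the new min.
Needs rescan: yes

Answer: yes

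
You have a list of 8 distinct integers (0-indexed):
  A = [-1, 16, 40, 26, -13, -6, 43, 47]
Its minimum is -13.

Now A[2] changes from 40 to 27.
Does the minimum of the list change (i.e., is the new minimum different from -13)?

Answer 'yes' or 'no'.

Answer: no

Derivation:
Old min = -13
Change: A[2] 40 -> 27
Changed element was NOT the min; min changes only if 27 < -13.
New min = -13; changed? no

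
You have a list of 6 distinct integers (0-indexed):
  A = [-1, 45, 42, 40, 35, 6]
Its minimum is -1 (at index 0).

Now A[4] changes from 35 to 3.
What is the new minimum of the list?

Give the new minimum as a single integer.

Answer: -1

Derivation:
Old min = -1 (at index 0)
Change: A[4] 35 -> 3
Changed element was NOT the old min.
  New min = min(old_min, new_val) = min(-1, 3) = -1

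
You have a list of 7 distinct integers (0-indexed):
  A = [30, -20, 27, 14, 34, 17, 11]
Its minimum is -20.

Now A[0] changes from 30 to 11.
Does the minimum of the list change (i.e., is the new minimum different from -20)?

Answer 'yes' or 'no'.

Old min = -20
Change: A[0] 30 -> 11
Changed element was NOT the min; min changes only if 11 < -20.
New min = -20; changed? no

Answer: no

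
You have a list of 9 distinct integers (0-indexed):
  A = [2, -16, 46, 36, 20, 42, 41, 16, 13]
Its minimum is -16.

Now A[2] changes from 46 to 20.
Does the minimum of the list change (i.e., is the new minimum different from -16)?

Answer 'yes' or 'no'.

Answer: no

Derivation:
Old min = -16
Change: A[2] 46 -> 20
Changed element was NOT the min; min changes only if 20 < -16.
New min = -16; changed? no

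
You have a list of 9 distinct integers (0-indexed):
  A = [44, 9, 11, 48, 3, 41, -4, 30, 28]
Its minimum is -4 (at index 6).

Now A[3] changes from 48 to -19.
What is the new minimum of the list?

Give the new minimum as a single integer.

Answer: -19

Derivation:
Old min = -4 (at index 6)
Change: A[3] 48 -> -19
Changed element was NOT the old min.
  New min = min(old_min, new_val) = min(-4, -19) = -19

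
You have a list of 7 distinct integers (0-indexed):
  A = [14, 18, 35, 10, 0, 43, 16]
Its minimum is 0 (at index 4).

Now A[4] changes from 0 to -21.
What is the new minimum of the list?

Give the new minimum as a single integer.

Answer: -21

Derivation:
Old min = 0 (at index 4)
Change: A[4] 0 -> -21
Changed element WAS the min. Need to check: is -21 still <= all others?
  Min of remaining elements: 10
  New min = min(-21, 10) = -21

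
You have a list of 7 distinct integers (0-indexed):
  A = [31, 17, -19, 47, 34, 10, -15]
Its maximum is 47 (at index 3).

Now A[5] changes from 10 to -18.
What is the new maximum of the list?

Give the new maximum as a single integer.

Old max = 47 (at index 3)
Change: A[5] 10 -> -18
Changed element was NOT the old max.
  New max = max(old_max, new_val) = max(47, -18) = 47

Answer: 47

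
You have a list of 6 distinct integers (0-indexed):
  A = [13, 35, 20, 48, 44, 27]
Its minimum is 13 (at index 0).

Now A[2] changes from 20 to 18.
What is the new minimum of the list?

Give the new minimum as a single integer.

Old min = 13 (at index 0)
Change: A[2] 20 -> 18
Changed element was NOT the old min.
  New min = min(old_min, new_val) = min(13, 18) = 13

Answer: 13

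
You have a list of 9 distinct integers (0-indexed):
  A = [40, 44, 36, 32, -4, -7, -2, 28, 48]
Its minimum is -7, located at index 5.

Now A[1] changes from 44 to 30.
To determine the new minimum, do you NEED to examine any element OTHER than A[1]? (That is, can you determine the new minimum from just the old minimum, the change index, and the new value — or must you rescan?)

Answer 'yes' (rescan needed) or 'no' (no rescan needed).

Old min = -7 at index 5
Change at index 1: 44 -> 30
Index 1 was NOT the min. New min = min(-7, 30). No rescan of other elements needed.
Needs rescan: no

Answer: no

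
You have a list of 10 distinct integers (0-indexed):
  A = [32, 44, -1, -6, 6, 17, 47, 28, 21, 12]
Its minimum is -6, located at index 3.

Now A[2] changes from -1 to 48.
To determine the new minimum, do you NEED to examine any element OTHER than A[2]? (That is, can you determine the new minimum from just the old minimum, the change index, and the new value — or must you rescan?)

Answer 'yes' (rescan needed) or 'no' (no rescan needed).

Old min = -6 at index 3
Change at index 2: -1 -> 48
Index 2 was NOT the min. New min = min(-6, 48). No rescan of other elements needed.
Needs rescan: no

Answer: no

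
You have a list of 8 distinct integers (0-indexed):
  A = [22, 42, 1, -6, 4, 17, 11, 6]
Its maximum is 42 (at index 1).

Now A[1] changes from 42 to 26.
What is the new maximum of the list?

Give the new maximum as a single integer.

Answer: 26

Derivation:
Old max = 42 (at index 1)
Change: A[1] 42 -> 26
Changed element WAS the max -> may need rescan.
  Max of remaining elements: 22
  New max = max(26, 22) = 26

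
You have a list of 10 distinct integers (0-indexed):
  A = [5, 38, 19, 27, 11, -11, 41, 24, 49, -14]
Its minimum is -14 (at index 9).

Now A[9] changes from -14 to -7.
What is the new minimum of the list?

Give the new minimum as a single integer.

Old min = -14 (at index 9)
Change: A[9] -14 -> -7
Changed element WAS the min. Need to check: is -7 still <= all others?
  Min of remaining elements: -11
  New min = min(-7, -11) = -11

Answer: -11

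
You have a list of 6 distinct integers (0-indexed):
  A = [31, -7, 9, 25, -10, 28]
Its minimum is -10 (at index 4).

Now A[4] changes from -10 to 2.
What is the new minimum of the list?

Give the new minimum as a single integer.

Old min = -10 (at index 4)
Change: A[4] -10 -> 2
Changed element WAS the min. Need to check: is 2 still <= all others?
  Min of remaining elements: -7
  New min = min(2, -7) = -7

Answer: -7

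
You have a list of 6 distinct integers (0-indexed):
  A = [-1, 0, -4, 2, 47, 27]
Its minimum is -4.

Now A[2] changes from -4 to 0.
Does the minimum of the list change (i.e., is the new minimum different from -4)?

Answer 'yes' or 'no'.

Old min = -4
Change: A[2] -4 -> 0
Changed element was the min; new min must be rechecked.
New min = -1; changed? yes

Answer: yes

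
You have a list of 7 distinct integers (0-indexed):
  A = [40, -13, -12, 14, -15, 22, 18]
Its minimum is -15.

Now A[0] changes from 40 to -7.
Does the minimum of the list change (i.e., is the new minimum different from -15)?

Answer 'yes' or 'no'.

Old min = -15
Change: A[0] 40 -> -7
Changed element was NOT the min; min changes only if -7 < -15.
New min = -15; changed? no

Answer: no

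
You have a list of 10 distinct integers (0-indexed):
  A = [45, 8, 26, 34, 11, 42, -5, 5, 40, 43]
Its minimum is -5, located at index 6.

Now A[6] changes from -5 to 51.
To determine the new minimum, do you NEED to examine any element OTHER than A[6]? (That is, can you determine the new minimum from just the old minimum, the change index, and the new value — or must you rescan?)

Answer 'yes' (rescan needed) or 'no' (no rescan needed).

Answer: yes

Derivation:
Old min = -5 at index 6
Change at index 6: -5 -> 51
Index 6 WAS the min and new value 51 > old min -5. Must rescan other elements to find the new min.
Needs rescan: yes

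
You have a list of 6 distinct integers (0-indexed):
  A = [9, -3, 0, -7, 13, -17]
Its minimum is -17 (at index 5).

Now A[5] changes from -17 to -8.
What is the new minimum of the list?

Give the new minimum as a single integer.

Old min = -17 (at index 5)
Change: A[5] -17 -> -8
Changed element WAS the min. Need to check: is -8 still <= all others?
  Min of remaining elements: -7
  New min = min(-8, -7) = -8

Answer: -8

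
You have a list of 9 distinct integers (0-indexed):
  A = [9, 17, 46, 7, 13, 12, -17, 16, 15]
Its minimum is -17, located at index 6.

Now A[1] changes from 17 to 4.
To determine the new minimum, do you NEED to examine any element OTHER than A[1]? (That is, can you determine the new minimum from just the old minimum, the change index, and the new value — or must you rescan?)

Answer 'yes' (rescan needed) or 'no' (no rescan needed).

Old min = -17 at index 6
Change at index 1: 17 -> 4
Index 1 was NOT the min. New min = min(-17, 4). No rescan of other elements needed.
Needs rescan: no

Answer: no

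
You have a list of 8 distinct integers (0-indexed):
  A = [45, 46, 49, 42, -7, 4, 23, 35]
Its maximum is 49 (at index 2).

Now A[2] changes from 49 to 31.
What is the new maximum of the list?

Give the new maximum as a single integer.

Answer: 46

Derivation:
Old max = 49 (at index 2)
Change: A[2] 49 -> 31
Changed element WAS the max -> may need rescan.
  Max of remaining elements: 46
  New max = max(31, 46) = 46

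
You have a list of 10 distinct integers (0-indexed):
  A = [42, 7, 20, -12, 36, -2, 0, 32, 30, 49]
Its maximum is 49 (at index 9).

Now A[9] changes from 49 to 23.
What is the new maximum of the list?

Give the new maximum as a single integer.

Old max = 49 (at index 9)
Change: A[9] 49 -> 23
Changed element WAS the max -> may need rescan.
  Max of remaining elements: 42
  New max = max(23, 42) = 42

Answer: 42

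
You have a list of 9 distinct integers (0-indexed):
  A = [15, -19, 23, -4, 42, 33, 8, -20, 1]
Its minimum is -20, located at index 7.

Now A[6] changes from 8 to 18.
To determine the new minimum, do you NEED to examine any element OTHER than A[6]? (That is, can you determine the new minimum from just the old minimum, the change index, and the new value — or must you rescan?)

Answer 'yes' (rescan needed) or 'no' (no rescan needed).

Answer: no

Derivation:
Old min = -20 at index 7
Change at index 6: 8 -> 18
Index 6 was NOT the min. New min = min(-20, 18). No rescan of other elements needed.
Needs rescan: no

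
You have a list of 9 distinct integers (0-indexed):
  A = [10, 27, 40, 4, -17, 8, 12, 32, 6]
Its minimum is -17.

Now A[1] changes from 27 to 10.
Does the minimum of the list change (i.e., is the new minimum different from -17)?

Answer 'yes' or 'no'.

Old min = -17
Change: A[1] 27 -> 10
Changed element was NOT the min; min changes only if 10 < -17.
New min = -17; changed? no

Answer: no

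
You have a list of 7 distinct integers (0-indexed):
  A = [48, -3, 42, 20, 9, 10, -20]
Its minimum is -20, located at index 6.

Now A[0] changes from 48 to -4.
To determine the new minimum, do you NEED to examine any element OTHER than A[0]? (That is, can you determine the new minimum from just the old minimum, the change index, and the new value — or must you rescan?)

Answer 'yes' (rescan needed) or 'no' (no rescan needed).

Old min = -20 at index 6
Change at index 0: 48 -> -4
Index 0 was NOT the min. New min = min(-20, -4). No rescan of other elements needed.
Needs rescan: no

Answer: no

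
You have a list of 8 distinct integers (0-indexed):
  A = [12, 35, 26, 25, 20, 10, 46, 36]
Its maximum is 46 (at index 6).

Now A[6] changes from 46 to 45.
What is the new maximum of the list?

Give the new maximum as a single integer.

Answer: 45

Derivation:
Old max = 46 (at index 6)
Change: A[6] 46 -> 45
Changed element WAS the max -> may need rescan.
  Max of remaining elements: 36
  New max = max(45, 36) = 45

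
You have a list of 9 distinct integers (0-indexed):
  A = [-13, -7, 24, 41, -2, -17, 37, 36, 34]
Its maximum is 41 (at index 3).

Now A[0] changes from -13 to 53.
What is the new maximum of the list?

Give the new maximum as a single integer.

Old max = 41 (at index 3)
Change: A[0] -13 -> 53
Changed element was NOT the old max.
  New max = max(old_max, new_val) = max(41, 53) = 53

Answer: 53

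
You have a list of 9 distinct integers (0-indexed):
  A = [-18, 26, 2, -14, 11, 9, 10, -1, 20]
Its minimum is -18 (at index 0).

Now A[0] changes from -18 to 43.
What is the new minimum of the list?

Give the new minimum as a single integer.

Old min = -18 (at index 0)
Change: A[0] -18 -> 43
Changed element WAS the min. Need to check: is 43 still <= all others?
  Min of remaining elements: -14
  New min = min(43, -14) = -14

Answer: -14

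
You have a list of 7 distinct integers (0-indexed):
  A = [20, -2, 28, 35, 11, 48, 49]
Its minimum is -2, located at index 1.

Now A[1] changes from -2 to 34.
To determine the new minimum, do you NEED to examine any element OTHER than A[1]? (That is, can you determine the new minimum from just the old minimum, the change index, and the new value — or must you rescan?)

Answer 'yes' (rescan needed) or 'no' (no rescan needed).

Answer: yes

Derivation:
Old min = -2 at index 1
Change at index 1: -2 -> 34
Index 1 WAS the min and new value 34 > old min -2. Must rescan other elements to find the new min.
Needs rescan: yes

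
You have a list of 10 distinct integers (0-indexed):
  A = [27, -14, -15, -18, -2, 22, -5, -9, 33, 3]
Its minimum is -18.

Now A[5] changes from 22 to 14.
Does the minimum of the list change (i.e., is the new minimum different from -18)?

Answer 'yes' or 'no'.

Old min = -18
Change: A[5] 22 -> 14
Changed element was NOT the min; min changes only if 14 < -18.
New min = -18; changed? no

Answer: no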